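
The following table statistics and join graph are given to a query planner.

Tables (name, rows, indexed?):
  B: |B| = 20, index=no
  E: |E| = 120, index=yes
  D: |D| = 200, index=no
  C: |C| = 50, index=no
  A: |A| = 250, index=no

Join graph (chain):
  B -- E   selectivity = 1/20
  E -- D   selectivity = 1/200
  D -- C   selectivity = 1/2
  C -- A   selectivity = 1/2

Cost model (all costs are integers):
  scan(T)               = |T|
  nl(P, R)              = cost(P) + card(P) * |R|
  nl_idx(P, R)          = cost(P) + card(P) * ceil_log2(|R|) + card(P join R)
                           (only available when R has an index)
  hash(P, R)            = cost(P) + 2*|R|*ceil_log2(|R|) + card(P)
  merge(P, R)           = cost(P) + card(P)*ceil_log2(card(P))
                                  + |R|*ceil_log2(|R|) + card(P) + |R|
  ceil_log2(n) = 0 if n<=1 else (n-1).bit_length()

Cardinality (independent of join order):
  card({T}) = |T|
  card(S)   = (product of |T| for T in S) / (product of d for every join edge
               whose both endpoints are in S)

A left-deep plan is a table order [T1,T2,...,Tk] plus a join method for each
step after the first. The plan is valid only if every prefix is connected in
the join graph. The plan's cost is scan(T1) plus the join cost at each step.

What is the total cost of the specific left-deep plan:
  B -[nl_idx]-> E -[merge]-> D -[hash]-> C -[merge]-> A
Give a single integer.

45010

step 1: scan B: cost=20, card=20
step 2: join E via nl_idx
    card(P join E) = 20*120/(20) = 120
    cost = 20 + 20*7 + 120 = 280
step 3: join D via merge
    card(P join D) = 120*200/(200) = 120
    cost = 280 + 120*7 + 200*8 + 120 + 200 = 3040
step 4: join C via hash
    card(P join C) = 120*50/(2) = 3000
    cost = 3040 + 2*50*6 + 120 = 3760
step 5: join A via merge
    card(P join A) = 3000*250/(2) = 375000
    cost = 3760 + 3000*12 + 250*8 + 3000 + 250 = 45010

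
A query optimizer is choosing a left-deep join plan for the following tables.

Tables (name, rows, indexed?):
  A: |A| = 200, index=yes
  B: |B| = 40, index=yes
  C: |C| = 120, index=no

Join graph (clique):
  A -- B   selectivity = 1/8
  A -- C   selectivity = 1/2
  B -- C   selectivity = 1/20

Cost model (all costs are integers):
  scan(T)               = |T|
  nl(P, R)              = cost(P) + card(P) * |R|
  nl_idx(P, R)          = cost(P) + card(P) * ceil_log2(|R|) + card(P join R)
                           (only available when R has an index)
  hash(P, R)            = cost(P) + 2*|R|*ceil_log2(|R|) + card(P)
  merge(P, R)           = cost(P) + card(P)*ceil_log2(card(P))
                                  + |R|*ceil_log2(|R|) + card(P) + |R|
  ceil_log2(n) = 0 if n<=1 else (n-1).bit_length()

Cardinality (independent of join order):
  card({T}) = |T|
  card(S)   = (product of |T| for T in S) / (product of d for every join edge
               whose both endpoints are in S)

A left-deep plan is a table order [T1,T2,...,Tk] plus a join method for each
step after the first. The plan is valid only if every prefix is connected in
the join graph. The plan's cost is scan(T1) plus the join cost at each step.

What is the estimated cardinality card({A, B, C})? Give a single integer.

Tables in S: A(200), B(40), C(120)
Edges inside S: A-B(d=8), A-C(d=2), B-C(d=20)
numerator = 200 * 40 * 120 = 960000
denominator = 8 * 2 * 20 = 320
card(S) = 960000 / 320 = 3000

3000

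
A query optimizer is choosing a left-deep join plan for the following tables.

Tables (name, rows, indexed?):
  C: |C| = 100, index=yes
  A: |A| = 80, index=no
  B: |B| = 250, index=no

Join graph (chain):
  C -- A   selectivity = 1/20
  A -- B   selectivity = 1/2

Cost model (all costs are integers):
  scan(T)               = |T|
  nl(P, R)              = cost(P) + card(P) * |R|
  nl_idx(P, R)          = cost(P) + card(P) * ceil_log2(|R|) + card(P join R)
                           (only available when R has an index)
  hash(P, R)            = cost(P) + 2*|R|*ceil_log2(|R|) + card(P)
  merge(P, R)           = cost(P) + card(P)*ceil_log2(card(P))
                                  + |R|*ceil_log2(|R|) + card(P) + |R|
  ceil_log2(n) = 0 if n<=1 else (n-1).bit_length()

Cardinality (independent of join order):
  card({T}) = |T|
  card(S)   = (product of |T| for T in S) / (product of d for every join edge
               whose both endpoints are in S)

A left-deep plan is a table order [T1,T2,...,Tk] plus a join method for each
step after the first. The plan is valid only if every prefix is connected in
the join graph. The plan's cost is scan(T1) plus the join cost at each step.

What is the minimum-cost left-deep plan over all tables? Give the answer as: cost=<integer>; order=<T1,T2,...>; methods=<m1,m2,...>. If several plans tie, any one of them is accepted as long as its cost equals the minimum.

Selinger DP (subsets sized 1..n):
  {C}: scan cost=100, card=100
  {A}: scan cost=80, card=80
  {B}: scan cost=250, card=250
  {AC}: card=400; try (C,nl_idx)→1040, (A,hash)→1320, (C,merge)→1520, (A,merge)→1540, (C,hash)→1560, (C,nl)→8080 …(+1); best=1040 via (C,nl_idx)
  {AB}: card=10000; try (A,hash)→1620, (B,merge)→2970, (A,merge)→3140, (B,hash)→4160, (B,nl)→20080, (A,nl)→20250; best=1620 via (A,hash)
  {ABC}: card=50000; try (B,hash)→5440, (B,merge)→7290, (C,hash)→13020, (B,nl)→101040, (C,nl_idx)→121620, (C,merge)→152420 …(+1); best=5440 via (B,hash)

cost=5440; order=A,C,B; methods=nl_idx,hash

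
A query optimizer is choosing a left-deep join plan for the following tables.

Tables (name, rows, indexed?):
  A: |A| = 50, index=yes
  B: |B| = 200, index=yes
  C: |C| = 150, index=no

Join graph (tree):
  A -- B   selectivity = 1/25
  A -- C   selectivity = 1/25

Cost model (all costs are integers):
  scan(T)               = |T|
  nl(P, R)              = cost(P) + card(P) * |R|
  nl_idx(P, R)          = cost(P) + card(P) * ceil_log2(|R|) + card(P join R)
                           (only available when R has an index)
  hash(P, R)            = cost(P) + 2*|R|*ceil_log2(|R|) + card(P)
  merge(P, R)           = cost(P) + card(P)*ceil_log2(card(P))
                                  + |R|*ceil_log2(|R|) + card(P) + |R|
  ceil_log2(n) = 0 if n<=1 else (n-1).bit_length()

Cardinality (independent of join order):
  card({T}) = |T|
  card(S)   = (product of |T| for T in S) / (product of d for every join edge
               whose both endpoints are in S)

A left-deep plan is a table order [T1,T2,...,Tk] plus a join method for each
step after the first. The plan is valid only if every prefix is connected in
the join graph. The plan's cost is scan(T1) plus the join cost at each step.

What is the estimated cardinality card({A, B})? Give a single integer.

400

Tables in S: A(50), B(200)
Edges inside S: A-B(d=25)
numerator = 50 * 200 = 10000
denominator = 25 = 25
card(S) = 10000 / 25 = 400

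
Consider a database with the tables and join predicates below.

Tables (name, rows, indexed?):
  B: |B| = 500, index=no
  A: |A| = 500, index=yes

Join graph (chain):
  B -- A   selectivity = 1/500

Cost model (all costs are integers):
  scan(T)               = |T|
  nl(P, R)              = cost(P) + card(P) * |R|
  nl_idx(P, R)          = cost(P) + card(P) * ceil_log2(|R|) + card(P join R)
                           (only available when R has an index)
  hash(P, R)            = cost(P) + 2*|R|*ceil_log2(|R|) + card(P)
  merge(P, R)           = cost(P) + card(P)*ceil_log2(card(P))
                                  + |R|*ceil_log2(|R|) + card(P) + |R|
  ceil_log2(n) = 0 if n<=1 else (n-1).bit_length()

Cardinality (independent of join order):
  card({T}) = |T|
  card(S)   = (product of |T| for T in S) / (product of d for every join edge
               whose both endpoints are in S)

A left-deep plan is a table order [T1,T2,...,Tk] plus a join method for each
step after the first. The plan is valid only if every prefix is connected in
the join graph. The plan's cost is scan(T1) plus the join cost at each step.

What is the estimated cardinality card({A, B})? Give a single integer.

Tables in S: A(500), B(500)
Edges inside S: B-A(d=500)
numerator = 500 * 500 = 250000
denominator = 500 = 500
card(S) = 250000 / 500 = 500

500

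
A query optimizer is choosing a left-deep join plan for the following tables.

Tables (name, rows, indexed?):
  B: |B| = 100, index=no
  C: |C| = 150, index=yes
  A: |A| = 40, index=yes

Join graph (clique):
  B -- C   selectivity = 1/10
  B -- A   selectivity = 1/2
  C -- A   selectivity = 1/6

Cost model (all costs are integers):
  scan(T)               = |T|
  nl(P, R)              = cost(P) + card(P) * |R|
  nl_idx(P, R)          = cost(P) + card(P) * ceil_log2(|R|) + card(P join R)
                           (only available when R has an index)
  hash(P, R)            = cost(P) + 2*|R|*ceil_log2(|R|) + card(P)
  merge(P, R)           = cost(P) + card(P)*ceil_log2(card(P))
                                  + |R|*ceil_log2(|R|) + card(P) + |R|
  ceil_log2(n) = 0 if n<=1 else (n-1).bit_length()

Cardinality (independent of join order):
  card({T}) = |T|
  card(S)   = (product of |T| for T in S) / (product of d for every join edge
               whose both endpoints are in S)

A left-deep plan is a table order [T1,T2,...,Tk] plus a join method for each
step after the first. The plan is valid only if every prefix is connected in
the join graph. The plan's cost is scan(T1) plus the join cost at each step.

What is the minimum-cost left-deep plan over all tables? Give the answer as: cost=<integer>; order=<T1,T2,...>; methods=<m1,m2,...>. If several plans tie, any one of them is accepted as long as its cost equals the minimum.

Selinger DP (subsets sized 1..n):
  {B}: scan cost=100, card=100
  {C}: scan cost=150, card=150
  {A}: scan cost=40, card=40
  {BC}: card=1500; try (B,hash)→1700, (C,merge)→2250, (B,merge)→2300, (C,nl_idx)→2400, (C,hash)→2600, (C,nl)→15100 …(+1); best=1700 via (B,hash)
  {AB}: card=2000; try (A,hash)→680, (B,merge)→1120, (A,merge)→1180, (B,hash)→1480, (A,nl_idx)→2700, (B,nl)→4040 …(+1); best=680 via (A,hash)
  {AC}: card=1000; try (A,hash)→780, (C,nl_idx)→1360, (C,merge)→1670, (A,merge)→1780, (A,nl_idx)→2050, (C,hash)→2480 …(+2); best=780 via (A,hash)
  {ABC}: card=5000; try (B,hash)→3180, (A,hash)→3680, (C,hash)→5080, (B,merge)→12580, (A,nl_idx)→15700, (A,merge)→19980 …(+5); best=3180 via (B,hash)

cost=3180; order=C,A,B; methods=hash,hash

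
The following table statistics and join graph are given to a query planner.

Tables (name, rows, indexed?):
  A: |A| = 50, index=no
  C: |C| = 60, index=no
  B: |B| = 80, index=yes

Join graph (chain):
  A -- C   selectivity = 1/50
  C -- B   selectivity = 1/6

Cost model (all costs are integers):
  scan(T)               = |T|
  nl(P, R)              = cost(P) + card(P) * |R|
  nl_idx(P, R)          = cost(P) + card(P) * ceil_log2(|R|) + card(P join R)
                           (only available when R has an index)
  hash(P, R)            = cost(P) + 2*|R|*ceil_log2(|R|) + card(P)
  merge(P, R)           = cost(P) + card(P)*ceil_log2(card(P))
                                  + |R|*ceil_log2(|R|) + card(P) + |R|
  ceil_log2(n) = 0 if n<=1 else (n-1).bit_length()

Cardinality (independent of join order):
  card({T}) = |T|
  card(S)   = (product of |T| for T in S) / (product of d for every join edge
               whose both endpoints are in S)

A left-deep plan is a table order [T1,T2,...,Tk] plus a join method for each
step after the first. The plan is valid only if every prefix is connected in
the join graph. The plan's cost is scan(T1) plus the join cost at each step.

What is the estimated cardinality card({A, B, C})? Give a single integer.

800

Tables in S: A(50), B(80), C(60)
Edges inside S: A-C(d=50), C-B(d=6)
numerator = 50 * 80 * 60 = 240000
denominator = 50 * 6 = 300
card(S) = 240000 / 300 = 800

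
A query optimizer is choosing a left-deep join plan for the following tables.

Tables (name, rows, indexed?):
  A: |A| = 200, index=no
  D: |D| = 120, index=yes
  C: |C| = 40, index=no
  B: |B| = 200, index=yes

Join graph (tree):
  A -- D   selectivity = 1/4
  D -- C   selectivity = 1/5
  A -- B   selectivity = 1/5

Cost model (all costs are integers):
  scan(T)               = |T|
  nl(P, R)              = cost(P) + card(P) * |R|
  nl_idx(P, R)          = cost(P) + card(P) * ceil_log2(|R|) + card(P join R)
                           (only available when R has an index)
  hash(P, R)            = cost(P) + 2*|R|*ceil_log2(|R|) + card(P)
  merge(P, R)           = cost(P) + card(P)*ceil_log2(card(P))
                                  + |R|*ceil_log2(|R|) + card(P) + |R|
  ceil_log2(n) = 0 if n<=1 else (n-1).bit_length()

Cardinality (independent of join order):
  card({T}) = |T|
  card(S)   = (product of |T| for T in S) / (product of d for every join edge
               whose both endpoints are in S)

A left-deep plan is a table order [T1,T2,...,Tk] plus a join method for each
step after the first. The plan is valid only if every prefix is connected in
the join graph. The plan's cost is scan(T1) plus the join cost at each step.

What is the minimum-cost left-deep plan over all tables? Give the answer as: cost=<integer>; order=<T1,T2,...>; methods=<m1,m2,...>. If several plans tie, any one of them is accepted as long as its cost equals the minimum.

cost=56080; order=D,C,A,B; methods=hash,hash,hash

Selinger DP (subsets sized 1..n):
  {A}: scan cost=200, card=200
  {D}: scan cost=120, card=120
  {C}: scan cost=40, card=40
  {B}: scan cost=200, card=200
  {AD}: card=6000; try (D,hash)→2080, (A,merge)→2880, (D,merge)→2960, (A,hash)→3440, (D,nl_idx)→7600, (A,nl)→24120 …(+1); best=2080 via (D,hash)
  {AB}: card=8000; try (B,hash)→3600, (A,hash)→3600, (B,merge)→3800, (A,merge)→3800, (B,nl_idx)→9800, (B,nl)→40200 …(+1); best=3600 via (B,hash)
  {CD}: card=960; try (C,hash)→720, (D,merge)→1280, (D,nl_idx)→1280, (C,merge)→1360, (D,hash)→1760, (D,nl)→4840 …(+1); best=720 via (C,hash)
  {ACD}: card=48000; try (A,hash)→4880, (C,hash)→8560, (A,merge)→13080, (C,merge)→86360, (A,nl)→192720, (C,nl)→242080; best=4880 via (A,hash)
  {ABD}: card=240000; try (B,hash)→11280, (D,hash)→13280, (B,merge)→87880, (D,merge)→116560, (B,nl_idx)→290080, (D,nl_idx)→299600 …(+2); best=11280 via (B,hash)
  {ABCD}: card=1920000; try (B,hash)→56080, (C,hash)→251760, (B,merge)→822680, (B,nl_idx)→2308880, (C,merge)→4571560, (B,nl)→9604880 …(+1); best=56080 via (B,hash)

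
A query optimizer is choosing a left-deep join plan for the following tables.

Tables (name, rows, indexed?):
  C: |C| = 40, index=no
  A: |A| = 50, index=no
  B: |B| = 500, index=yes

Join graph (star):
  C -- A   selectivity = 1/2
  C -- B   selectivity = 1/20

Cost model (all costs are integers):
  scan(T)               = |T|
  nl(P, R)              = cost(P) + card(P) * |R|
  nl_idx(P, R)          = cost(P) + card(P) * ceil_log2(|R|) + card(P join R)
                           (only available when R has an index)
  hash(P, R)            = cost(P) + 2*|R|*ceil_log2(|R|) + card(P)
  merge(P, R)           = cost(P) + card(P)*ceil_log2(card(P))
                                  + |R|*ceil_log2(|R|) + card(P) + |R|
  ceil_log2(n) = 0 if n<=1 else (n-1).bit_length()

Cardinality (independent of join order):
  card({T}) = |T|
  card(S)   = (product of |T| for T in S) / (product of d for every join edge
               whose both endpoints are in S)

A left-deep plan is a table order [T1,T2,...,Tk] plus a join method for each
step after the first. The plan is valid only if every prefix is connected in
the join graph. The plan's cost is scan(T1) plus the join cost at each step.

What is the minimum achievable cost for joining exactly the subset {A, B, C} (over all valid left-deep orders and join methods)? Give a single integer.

3000

Selinger DP over subsets of {A,B,C}:
  {C}: scan cost=40, card=40
  {A}: scan cost=50, card=50
  {B}: scan cost=500, card=500
  {AC}: card=1000; try (C,hash)→580, (A,merge)→670, (C,merge)→680, (A,hash)→680, (A,nl)→2040, (C,nl)→2050; best=580 via (C,hash)
  {BC}: card=1000; try (B,nl_idx)→1400, (C,hash)→1480, (B,merge)→5320, (C,merge)→5780, (B,hash)→9080, (B,nl)→20040 …(+1); best=1400 via (B,nl_idx)
  {ABC}: card=25000; try (A,hash)→3000, (B,hash)→10580, (A,merge)→12750, (B,merge)→16580, (B,nl_idx)→34580, (A,nl)→51400 …(+1); best=3000 via (A,hash)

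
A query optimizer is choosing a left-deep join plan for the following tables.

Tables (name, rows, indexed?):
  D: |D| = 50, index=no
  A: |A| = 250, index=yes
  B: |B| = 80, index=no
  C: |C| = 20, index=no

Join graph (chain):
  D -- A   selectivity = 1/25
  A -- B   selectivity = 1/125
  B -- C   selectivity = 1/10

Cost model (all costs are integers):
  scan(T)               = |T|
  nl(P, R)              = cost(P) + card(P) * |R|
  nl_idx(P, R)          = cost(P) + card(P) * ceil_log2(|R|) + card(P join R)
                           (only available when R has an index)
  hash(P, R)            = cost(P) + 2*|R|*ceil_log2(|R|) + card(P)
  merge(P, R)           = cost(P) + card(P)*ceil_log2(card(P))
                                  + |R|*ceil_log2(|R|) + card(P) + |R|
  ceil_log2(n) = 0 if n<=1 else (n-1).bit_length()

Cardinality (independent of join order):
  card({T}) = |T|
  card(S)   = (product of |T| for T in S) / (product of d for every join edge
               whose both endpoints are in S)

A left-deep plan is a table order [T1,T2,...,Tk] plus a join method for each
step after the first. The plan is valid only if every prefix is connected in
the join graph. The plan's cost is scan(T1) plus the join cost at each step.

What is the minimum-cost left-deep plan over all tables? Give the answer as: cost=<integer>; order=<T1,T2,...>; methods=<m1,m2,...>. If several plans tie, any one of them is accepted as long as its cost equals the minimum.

cost=2160; order=B,A,C,D; methods=nl_idx,hash,hash

Selinger DP (subsets sized 1..n):
  {D}: scan cost=50, card=50
  {A}: scan cost=250, card=250
  {B}: scan cost=80, card=80
  {C}: scan cost=20, card=20
  {AD}: card=500; try (A,nl_idx)→950, (D,hash)→1100, (A,merge)→2650, (D,merge)→2850, (A,hash)→4100, (A,nl)→12550 …(+1); best=950 via (A,nl_idx)
  {AB}: card=160; try (A,nl_idx)→880, (B,hash)→1620, (A,merge)→2970, (B,merge)→3140, (A,hash)→4160, (A,nl)→20080 …(+1); best=880 via (A,nl_idx)
  {BC}: card=160; try (C,hash)→360, (B,merge)→780, (C,merge)→840, (B,hash)→1160, (B,nl)→1620, (C,nl)→1680; best=360 via (C,hash)
  {ABD}: card=320; try (D,hash)→1640, (B,hash)→2570, (D,merge)→2670, (B,merge)→6590, (D,nl)→8880, (B,nl)→40950; best=1640 via (D,hash)
  {ABC}: card=320; try (C,hash)→1240, (A,nl_idx)→1960, (C,merge)→2440, (A,merge)→4050, (C,nl)→4080, (A,hash)→4520 …(+1); best=1240 via (C,hash)
  {ABCD}: card=640; try (D,hash)→2160, (C,hash)→2160, (D,merge)→4790, (C,merge)→4960, (C,nl)→8040, (D,nl)→17240; best=2160 via (D,hash)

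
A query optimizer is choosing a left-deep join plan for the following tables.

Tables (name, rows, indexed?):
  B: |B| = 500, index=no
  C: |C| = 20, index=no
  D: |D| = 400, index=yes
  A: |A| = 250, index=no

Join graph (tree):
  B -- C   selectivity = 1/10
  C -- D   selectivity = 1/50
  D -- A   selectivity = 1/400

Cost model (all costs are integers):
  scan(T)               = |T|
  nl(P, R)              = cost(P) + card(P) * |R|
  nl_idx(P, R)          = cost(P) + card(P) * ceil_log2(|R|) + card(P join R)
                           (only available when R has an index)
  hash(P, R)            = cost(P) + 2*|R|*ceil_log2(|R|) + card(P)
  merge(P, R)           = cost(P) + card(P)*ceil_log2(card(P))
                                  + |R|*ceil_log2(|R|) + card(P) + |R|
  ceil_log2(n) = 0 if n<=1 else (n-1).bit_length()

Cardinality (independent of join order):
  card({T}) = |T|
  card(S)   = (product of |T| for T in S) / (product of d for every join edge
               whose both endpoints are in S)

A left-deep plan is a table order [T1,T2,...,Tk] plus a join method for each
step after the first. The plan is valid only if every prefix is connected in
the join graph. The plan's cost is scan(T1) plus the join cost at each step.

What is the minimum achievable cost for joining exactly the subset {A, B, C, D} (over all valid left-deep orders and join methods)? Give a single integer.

9000

Selinger DP over subsets of {A,B,C,D}:
  {B}: scan cost=500, card=500
  {C}: scan cost=20, card=20
  {D}: scan cost=400, card=400
  {A}: scan cost=250, card=250
  {BC}: card=1000; try (C,hash)→1200, (B,merge)→5140, (C,merge)→5620, (B,hash)→9040, (B,nl)→10020, (C,nl)→10500; best=1200 via (C,hash)
  {CD}: card=160; try (D,nl_idx)→360, (C,hash)→1000, (D,merge)→4140, (C,merge)→4520, (D,hash)→7240, (D,nl)→8020 …(+1); best=360 via (D,nl_idx)
  {AD}: card=250; try (D,nl_idx)→2750, (A,hash)→4800, (D,merge)→6500, (A,merge)→6650, (D,hash)→7700, (D,nl)→100250 …(+1); best=2750 via (D,nl_idx)
  {BCD}: card=8000; try (B,merge)→6800, (D,hash)→9400, (B,hash)→9520, (D,merge)→16200, (D,nl_idx)→18200, (B,nl)→80360 …(+1); best=6800 via (B,merge)
  {ACD}: card=100; try (C,hash)→3200, (A,merge)→4050, (A,hash)→4520, (C,merge)→5120, (C,nl)→7750, (A,nl)→40360; best=3200 via (C,hash)
  {ABCD}: card=5000; try (B,merge)→9000, (B,hash)→12300, (A,hash)→18800, (B,nl)→53200, (A,merge)→121050, (A,nl)→2006800; best=9000 via (B,merge)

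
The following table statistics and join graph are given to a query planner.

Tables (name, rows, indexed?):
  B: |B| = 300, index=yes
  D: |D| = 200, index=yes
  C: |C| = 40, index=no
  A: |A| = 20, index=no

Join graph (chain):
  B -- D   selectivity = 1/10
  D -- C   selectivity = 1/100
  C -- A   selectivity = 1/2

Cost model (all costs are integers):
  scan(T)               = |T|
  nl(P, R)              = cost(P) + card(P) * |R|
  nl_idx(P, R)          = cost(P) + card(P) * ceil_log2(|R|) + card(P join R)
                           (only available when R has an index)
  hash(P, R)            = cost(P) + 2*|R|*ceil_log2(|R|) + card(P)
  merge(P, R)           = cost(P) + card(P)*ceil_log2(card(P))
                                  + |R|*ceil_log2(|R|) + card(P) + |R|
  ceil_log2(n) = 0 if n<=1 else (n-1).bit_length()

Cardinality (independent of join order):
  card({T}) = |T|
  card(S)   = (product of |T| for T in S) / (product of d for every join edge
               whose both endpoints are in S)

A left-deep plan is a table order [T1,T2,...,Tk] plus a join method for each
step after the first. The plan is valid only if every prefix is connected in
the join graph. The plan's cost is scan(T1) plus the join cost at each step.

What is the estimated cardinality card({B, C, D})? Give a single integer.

2400

Tables in S: B(300), C(40), D(200)
Edges inside S: B-D(d=10), D-C(d=100)
numerator = 300 * 40 * 200 = 2400000
denominator = 10 * 100 = 1000
card(S) = 2400000 / 1000 = 2400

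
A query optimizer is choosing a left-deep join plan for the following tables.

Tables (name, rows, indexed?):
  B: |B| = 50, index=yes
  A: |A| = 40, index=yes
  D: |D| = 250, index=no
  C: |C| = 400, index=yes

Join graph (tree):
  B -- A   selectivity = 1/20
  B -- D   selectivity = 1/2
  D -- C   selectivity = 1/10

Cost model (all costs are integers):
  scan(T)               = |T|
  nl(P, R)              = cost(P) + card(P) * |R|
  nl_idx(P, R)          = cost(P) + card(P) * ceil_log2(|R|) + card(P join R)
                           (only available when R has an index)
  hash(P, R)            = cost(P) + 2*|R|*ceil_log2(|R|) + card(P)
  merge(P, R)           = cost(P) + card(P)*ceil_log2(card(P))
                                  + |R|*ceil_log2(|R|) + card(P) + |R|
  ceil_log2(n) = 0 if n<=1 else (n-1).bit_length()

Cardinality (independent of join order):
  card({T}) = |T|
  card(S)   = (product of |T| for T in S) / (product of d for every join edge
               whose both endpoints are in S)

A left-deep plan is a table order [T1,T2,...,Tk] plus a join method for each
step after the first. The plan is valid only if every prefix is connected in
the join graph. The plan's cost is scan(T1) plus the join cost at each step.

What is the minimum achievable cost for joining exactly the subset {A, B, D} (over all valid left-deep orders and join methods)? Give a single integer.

Selinger DP over subsets of {A,B,D}:
  {B}: scan cost=50, card=50
  {A}: scan cost=40, card=40
  {D}: scan cost=250, card=250
  {AB}: card=100; try (B,nl_idx)→380, (A,nl_idx)→450, (A,hash)→580, (B,merge)→670, (B,hash)→680, (A,merge)→680 …(+2); best=380 via (B,nl_idx)
  {BD}: card=6250; try (B,hash)→1100, (D,merge)→2650, (B,merge)→2850, (D,hash)→4100, (B,nl_idx)→8000, (D,nl)→12550 …(+1); best=1100 via (B,hash)
  {ABD}: card=12500; try (D,merge)→3430, (D,hash)→4480, (A,hash)→7830, (D,nl)→25380, (A,nl_idx)→51100, (A,merge)→88880 …(+1); best=3430 via (D,merge)

3430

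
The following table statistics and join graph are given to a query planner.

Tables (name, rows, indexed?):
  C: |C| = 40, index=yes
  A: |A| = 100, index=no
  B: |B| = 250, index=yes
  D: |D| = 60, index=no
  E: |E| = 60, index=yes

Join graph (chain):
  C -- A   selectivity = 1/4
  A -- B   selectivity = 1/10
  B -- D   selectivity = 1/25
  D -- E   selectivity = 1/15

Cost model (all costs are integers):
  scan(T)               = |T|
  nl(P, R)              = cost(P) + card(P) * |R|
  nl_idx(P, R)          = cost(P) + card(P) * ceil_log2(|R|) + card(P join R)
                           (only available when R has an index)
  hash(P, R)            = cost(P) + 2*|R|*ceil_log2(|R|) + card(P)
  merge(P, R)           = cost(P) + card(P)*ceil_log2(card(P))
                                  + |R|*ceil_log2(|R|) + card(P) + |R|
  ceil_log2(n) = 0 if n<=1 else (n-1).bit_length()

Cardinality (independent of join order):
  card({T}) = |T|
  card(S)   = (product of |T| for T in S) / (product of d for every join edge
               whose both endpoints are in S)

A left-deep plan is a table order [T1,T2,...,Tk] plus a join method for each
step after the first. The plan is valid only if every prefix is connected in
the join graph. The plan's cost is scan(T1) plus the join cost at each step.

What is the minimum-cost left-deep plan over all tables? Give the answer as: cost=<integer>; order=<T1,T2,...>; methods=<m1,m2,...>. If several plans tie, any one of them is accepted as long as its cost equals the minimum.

cost=30740; order=D,B,E,A,C; methods=nl_idx,hash,hash,hash

Selinger DP (subsets sized 1..n):
  {C}: scan cost=40, card=40
  {A}: scan cost=100, card=100
  {B}: scan cost=250, card=250
  {D}: scan cost=60, card=60
  {E}: scan cost=60, card=60
  {AC}: card=1000; try (C,hash)→680, (A,merge)→1120, (C,merge)→1180, (A,hash)→1480, (C,nl_idx)→1700, (A,nl)→4040 …(+1); best=680 via (C,hash)
  {AB}: card=2500; try (A,hash)→1900, (B,merge)→3150, (A,merge)→3300, (B,nl_idx)→3400, (B,hash)→4200, (B,nl)→25100 …(+1); best=1900 via (A,hash)
  {BD}: card=600; try (B,nl_idx)→1140, (D,hash)→1220, (B,merge)→2730, (D,merge)→2920, (B,hash)→4120, (B,nl)→15060 …(+1); best=1140 via (B,nl_idx)
  {DE}: card=240; try (E,nl_idx)→660, (E,hash)→840, (D,hash)→840, (E,merge)→900, (D,merge)→900, (E,nl)→3660 …(+1); best=660 via (E,nl_idx)
  {ABC}: card=25000; try (C,hash)→4880, (B,hash)→5680, (B,merge)→13930, (B,nl_idx)→33680, (C,merge)→34680, (C,nl_idx)→41900 …(+2); best=4880 via (C,hash)
  {ABD}: card=6000; try (A,hash)→3140, (D,hash)→5120, (A,merge)→8540, (D,merge)→34820, (A,nl)→61140, (D,nl)→151900; best=3140 via (A,hash)
  {BDE}: card=2400; try (E,hash)→2460, (B,hash)→4900, (B,nl_idx)→4980, (B,merge)→5070, (E,nl_idx)→7140, (E,merge)→8160 …(+2); best=2460 via (E,hash)
  {ABCD}: card=60000; try (C,hash)→9620, (D,hash)→30600, (C,merge)→87420, (C,nl_idx)→99140, (C,nl)→243140, (D,merge)→405300 …(+1); best=9620 via (C,hash)
  {ABDE}: card=24000; try (A,hash)→6260, (E,hash)→9860, (A,merge)→34460, (E,nl_idx)→63140, (E,merge)→87560, (A,nl)→242460 …(+1); best=6260 via (A,hash)
  {ABCDE}: card=240000; try (C,hash)→30740, (E,hash)→70340, (C,nl_idx)→390260, (C,merge)→390540, (E,nl_idx)→609620, (C,nl)→966260 …(+2); best=30740 via (C,hash)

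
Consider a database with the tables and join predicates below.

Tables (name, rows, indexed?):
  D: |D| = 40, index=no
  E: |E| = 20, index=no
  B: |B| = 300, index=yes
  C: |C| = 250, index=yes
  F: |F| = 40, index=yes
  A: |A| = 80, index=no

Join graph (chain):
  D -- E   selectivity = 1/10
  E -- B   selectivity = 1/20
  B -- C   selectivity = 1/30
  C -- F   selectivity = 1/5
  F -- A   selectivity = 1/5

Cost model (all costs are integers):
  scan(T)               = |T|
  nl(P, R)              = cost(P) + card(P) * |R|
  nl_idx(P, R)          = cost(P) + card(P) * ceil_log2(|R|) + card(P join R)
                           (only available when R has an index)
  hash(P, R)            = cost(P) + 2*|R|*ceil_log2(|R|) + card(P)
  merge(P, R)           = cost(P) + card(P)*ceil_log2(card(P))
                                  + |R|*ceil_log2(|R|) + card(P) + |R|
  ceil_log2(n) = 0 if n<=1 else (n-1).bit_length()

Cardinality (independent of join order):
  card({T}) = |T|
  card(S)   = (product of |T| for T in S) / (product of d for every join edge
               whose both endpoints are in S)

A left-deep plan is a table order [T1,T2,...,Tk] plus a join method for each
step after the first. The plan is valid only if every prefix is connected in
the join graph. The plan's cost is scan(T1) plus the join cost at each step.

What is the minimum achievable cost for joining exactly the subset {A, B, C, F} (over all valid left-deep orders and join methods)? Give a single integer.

Selinger DP over subsets of {A,B,C,F}:
  {B}: scan cost=300, card=300
  {C}: scan cost=250, card=250
  {F}: scan cost=40, card=40
  {A}: scan cost=80, card=80
  {BC}: card=2500; try (C,hash)→4600, (B,nl_idx)→5000, (C,nl_idx)→5200, (B,merge)→5500, (C,merge)→5550, (B,hash)→5900 …(+2); best=4600 via (C,hash)
  {CF}: card=2000; try (F,hash)→980, (C,nl_idx)→2360, (C,merge)→2570, (F,merge)→2780, (F,nl_idx)→3750, (C,hash)→4080 …(+2); best=980 via (F,hash)
  {AF}: card=640; try (F,hash)→640, (A,merge)→960, (F,merge)→1000, (F,nl_idx)→1200, (A,hash)→1200, (A,nl)→3240 …(+1); best=640 via (F,hash)
  {BCF}: card=20000; try (F,hash)→7580, (B,hash)→8380, (B,merge)→27980, (F,merge)→37380, (B,nl_idx)→38980, (F,nl_idx)→39600 …(+2); best=7580 via (F,hash)
  {ACF}: card=32000; try (A,hash)→4100, (C,hash)→5280, (C,merge)→9930, (A,merge)→25620, (C,nl_idx)→37760, (C,nl)→160640 …(+1); best=4100 via (A,hash)
  {ABCF}: card=320000; try (A,hash)→28700, (B,hash)→41500, (A,merge)→328220, (B,merge)→519100, (B,nl_idx)→612100, (A,nl)→1607580 …(+1); best=28700 via (A,hash)

28700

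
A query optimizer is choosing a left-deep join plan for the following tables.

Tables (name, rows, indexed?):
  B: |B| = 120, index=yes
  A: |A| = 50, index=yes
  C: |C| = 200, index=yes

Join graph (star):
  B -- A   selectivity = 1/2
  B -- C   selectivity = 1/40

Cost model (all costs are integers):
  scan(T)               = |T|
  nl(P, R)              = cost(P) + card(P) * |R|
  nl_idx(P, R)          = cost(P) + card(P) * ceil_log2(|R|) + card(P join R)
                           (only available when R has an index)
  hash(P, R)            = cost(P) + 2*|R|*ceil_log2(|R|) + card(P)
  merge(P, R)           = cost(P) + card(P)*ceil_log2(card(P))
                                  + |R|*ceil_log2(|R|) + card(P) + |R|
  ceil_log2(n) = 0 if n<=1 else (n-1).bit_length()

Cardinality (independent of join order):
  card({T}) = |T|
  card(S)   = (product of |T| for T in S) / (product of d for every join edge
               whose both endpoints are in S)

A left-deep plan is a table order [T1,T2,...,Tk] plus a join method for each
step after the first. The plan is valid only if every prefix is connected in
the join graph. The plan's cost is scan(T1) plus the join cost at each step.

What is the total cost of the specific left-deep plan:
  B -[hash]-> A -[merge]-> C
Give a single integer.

41640

step 1: scan B: cost=120, card=120
step 2: join A via hash
    card(P join A) = 120*50/(2) = 3000
    cost = 120 + 2*50*6 + 120 = 840
step 3: join C via merge
    card(P join C) = 3000*200/(40) = 15000
    cost = 840 + 3000*12 + 200*8 + 3000 + 200 = 41640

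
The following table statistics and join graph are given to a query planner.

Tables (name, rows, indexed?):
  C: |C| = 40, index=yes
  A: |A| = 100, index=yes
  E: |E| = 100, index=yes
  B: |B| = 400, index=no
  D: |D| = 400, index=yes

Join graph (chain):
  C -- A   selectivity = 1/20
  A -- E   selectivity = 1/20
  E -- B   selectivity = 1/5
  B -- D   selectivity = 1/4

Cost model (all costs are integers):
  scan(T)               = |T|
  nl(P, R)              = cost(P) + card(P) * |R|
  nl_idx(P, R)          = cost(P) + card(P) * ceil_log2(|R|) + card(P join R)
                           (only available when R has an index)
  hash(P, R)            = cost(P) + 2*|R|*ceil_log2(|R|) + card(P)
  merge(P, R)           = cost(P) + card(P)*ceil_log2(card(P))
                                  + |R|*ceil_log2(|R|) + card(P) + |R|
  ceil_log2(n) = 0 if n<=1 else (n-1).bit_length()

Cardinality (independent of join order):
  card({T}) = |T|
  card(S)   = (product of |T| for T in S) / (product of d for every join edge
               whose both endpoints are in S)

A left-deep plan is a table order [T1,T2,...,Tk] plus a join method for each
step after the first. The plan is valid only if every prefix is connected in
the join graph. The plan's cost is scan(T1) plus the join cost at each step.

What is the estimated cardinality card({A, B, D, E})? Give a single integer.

Tables in S: A(100), B(400), D(400), E(100)
Edges inside S: A-E(d=20), E-B(d=5), B-D(d=4)
numerator = 100 * 400 * 400 * 100 = 1600000000
denominator = 20 * 5 * 4 = 400
card(S) = 1600000000 / 400 = 4000000

4000000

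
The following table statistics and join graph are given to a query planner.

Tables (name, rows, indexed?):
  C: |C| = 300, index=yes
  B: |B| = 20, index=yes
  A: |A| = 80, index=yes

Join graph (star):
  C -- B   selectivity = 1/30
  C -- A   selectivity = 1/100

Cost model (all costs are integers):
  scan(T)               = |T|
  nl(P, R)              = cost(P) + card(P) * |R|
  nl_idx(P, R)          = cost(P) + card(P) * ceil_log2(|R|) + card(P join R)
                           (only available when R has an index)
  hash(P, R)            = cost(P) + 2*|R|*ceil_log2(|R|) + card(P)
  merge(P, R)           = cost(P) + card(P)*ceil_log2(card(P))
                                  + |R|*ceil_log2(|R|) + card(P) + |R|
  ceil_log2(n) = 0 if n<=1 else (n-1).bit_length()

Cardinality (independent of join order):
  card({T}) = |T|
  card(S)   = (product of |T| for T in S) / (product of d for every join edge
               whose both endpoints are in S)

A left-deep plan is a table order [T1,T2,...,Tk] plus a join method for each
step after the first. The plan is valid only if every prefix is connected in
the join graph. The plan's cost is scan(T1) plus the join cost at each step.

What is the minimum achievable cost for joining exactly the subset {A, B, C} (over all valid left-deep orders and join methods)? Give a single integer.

1480

Selinger DP over subsets of {A,B,C}:
  {C}: scan cost=300, card=300
  {B}: scan cost=20, card=20
  {A}: scan cost=80, card=80
  {BC}: card=200; try (C,nl_idx)→400, (B,hash)→800, (B,nl_idx)→2000, (C,merge)→3140, (B,merge)→3420, (C,hash)→5440 …(+2); best=400 via (C,nl_idx)
  {AC}: card=240; try (C,nl_idx)→1040, (A,hash)→1720, (A,nl_idx)→2640, (C,merge)→3720, (A,merge)→3940, (C,hash)→5560 …(+2); best=1040 via (C,nl_idx)
  {ABC}: card=160; try (B,hash)→1480, (A,hash)→1720, (A,nl_idx)→1960, (B,nl_idx)→2400, (A,merge)→2840, (B,merge)→3320 …(+2); best=1480 via (B,hash)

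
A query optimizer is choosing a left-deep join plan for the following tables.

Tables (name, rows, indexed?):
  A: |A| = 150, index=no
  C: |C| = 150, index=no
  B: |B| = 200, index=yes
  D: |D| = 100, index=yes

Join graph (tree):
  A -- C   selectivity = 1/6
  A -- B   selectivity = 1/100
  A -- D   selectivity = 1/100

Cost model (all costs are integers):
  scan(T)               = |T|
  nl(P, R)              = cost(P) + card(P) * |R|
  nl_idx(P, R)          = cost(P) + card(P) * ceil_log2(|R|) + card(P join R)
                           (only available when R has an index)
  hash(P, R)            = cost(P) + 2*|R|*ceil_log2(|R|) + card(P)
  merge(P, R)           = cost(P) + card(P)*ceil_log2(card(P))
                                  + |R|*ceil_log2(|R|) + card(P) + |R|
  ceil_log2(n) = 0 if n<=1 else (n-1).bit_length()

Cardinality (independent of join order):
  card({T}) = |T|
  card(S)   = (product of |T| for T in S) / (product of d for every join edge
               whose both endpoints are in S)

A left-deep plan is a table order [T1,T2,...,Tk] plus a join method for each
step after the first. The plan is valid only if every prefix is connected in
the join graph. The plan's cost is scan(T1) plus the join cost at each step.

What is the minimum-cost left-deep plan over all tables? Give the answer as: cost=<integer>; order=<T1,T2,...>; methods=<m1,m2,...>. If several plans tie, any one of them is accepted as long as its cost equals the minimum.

cost=5550; order=A,D,B,C; methods=nl_idx,nl_idx,hash

Selinger DP (subsets sized 1..n):
  {A}: scan cost=150, card=150
  {C}: scan cost=150, card=150
  {B}: scan cost=200, card=200
  {D}: scan cost=100, card=100
  {AC}: card=3750; try (C,hash)→2700, (A,hash)→2700, (C,merge)→2850, (A,merge)→2850, (C,nl)→22650, (A,nl)→22650; best=2700 via (C,hash)
  {AB}: card=300; try (B,nl_idx)→1650, (A,hash)→2800, (B,merge)→3300, (A,merge)→3350, (B,hash)→3500, (B,nl)→30150 …(+1); best=1650 via (B,nl_idx)
  {AD}: card=150; try (D,nl_idx)→1350, (D,hash)→1700, (A,merge)→2250, (D,merge)→2300, (A,hash)→2600, (A,nl)→15100 …(+1); best=1350 via (D,nl_idx)
  {ABC}: card=7500; try (C,hash)→4350, (C,merge)→6000, (B,hash)→9650, (B,nl_idx)→40200, (C,nl)→46650, (B,merge)→53250 …(+1); best=4350 via (C,hash)
  {ACD}: card=3750; try (C,hash)→3900, (C,merge)→4050, (D,hash)→7850, (C,nl)→23850, (D,nl_idx)→32700, (D,merge)→52250 …(+1); best=3900 via (C,hash)
  {ABD}: card=300; try (B,nl_idx)→2850, (D,hash)→3350, (D,nl_idx)→4050, (B,merge)→4500, (B,hash)→4700, (D,merge)→5450 …(+2); best=2850 via (B,nl_idx)
  {ABCD}: card=7500; try (C,hash)→5550, (C,merge)→7200, (B,hash)→10850, (D,hash)→13250, (B,nl_idx)→41400, (C,nl)→47850 …(+5); best=5550 via (C,hash)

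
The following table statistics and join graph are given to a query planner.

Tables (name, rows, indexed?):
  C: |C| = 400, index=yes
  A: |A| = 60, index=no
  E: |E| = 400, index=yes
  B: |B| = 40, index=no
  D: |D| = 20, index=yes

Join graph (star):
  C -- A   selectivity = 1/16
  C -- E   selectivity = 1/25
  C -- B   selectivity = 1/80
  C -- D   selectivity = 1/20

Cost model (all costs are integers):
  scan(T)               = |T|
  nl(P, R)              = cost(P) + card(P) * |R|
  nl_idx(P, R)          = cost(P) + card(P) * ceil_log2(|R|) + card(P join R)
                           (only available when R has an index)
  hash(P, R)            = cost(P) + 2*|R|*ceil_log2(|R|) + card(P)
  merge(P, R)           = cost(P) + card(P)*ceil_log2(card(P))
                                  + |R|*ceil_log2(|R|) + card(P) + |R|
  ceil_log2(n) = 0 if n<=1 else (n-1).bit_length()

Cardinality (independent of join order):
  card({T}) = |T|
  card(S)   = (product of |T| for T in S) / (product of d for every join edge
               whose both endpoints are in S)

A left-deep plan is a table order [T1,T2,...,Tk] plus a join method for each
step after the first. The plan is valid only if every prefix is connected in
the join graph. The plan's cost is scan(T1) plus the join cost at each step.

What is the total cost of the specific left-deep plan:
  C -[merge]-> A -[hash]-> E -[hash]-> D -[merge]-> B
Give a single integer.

step 1: scan C: cost=400, card=400
step 2: join A via merge
    card(P join A) = 400*60/(16) = 1500
    cost = 400 + 400*9 + 60*6 + 400 + 60 = 4820
step 3: join E via hash
    card(P join E) = 1500*400/(25) = 24000
    cost = 4820 + 2*400*9 + 1500 = 13520
step 4: join D via hash
    card(P join D) = 24000*20/(20) = 24000
    cost = 13520 + 2*20*5 + 24000 = 37720
step 5: join B via merge
    card(P join B) = 24000*40/(80) = 12000
    cost = 37720 + 24000*15 + 40*6 + 24000 + 40 = 422000

422000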